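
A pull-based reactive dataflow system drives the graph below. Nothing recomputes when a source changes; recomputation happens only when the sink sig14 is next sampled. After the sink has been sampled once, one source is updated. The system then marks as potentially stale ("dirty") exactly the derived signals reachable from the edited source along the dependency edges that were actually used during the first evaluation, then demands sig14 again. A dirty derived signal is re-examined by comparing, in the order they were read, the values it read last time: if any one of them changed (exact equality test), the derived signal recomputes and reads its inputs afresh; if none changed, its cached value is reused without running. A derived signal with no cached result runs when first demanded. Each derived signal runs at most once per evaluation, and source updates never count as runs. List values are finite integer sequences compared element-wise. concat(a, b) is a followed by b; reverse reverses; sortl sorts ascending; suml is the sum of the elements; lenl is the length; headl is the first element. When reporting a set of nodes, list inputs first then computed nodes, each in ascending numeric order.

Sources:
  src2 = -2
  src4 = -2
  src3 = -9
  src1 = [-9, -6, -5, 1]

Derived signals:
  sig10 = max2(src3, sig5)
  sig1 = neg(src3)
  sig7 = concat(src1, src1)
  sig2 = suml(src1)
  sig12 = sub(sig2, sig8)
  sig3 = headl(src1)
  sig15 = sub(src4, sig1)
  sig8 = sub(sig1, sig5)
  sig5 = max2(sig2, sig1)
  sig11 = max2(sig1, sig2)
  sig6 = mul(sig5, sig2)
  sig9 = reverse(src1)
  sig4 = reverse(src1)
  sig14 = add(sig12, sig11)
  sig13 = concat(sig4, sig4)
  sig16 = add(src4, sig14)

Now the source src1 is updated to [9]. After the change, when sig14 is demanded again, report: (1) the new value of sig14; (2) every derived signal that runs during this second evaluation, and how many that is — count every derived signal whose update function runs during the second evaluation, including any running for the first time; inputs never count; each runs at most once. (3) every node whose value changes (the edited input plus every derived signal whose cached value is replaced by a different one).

New value of sig14: 18.
Derived signals that run: sig2, sig5, sig11, sig12, sig14 — 5 in total.
Values that change: src1, sig2, sig12, sig14.
Key observation: the cutoff stops propagation at sig8 — its inputs' values are unchanged, so it reuses its cache.

First evaluation (everything demanded from the output):
  sig1 = neg(-9) = 9
  sig2 = suml([-9, -6, -5, 1]) = -19
  sig5 = max2(-19, 9) = 9
  sig8 = sub(9, 9) = 0
  sig11 = max2(9, -19) = 9
  sig12 = sub(-19, 0) = -19
  sig14 = add(-19, 9) = -10

Propagation after the edit:
  sig2: runs — src1 [-9, -6, -5, 1]->[9]; result 9.
  sig5: runs — sig2 -19->9; result 9 (same value as before).
  sig8: checked — values it read are unchanged (sig1 unchanged, sig5 unchanged); reused cached 0 without running.
  sig11: runs — sig2 -19->9; result 9 (same value as before).
  sig12: runs — sig2 -19->9; result 9.
  sig14: runs — sig12 -19->9; result 18.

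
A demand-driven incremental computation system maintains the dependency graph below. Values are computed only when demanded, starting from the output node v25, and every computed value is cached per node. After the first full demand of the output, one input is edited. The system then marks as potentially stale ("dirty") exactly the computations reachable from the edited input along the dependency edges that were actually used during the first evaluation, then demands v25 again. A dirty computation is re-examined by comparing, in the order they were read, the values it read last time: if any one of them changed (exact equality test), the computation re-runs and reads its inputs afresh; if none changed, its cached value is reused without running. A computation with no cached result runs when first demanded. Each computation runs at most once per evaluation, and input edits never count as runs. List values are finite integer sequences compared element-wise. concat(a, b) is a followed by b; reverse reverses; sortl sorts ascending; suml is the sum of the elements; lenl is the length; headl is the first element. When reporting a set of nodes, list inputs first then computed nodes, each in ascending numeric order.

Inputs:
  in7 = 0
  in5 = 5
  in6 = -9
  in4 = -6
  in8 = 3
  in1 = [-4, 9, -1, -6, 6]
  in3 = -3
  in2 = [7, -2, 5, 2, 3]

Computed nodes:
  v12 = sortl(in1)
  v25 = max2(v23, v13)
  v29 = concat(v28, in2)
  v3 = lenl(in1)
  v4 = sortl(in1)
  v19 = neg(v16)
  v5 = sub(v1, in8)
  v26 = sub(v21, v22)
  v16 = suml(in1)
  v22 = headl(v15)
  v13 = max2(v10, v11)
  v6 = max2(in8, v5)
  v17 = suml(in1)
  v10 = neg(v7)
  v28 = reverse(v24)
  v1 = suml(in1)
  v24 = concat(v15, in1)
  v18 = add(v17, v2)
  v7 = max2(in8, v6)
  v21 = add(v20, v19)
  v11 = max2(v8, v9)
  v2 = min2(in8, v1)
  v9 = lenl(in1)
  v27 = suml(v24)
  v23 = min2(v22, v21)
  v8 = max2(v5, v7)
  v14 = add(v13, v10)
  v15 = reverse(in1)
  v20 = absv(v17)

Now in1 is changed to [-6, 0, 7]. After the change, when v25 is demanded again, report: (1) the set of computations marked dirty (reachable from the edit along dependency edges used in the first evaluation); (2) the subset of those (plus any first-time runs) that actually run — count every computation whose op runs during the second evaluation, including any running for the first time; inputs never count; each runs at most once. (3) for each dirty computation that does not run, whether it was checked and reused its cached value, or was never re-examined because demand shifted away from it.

First evaluation (everything demanded from the output):
  v1 = suml([-4, 9, -1, -6, 6]) = 4
  v5 = sub(4, 3) = 1
  v6 = max2(3, 1) = 3
  v7 = max2(3, 3) = 3
  v8 = max2(1, 3) = 3
  v9 = lenl([-4, 9, -1, -6, 6]) = 5
  v10 = neg(3) = -3
  v11 = max2(3, 5) = 5
  v13 = max2(-3, 5) = 5
  v15 = reverse([-4, 9, -1, -6, 6]) = [6, -6, -1, 9, -4]
  v16 = suml([-4, 9, -1, -6, 6]) = 4
  v17 = suml([-4, 9, -1, -6, 6]) = 4
  v19 = neg(4) = -4
  v20 = absv(4) = 4
  v21 = add(4, -4) = 0
  v22 = headl([6, -6, -1, 9, -4]) = 6
  v23 = min2(6, 0) = 0
  v25 = max2(0, 5) = 5

Propagation after the edit:
  v1: runs — in1 [-4, 9, -1, -6, 6]->[-6, 0, 7]; result 1.
  v5: runs — v1 4->1; result -2.
  v6: runs — v5 1->-2; result 3 (same value as before).
  v7: checked — values it read are unchanged (in8 unchanged, v6 unchanged); reused cached 3 without running.
  v8: runs — v5 1->-2; result 3 (same value as before).
  v9: runs — in1 [-4, 9, -1, -6, 6]->[-6, 0, 7]; result 3.
  v10: checked — values it read are unchanged (v7 unchanged); reused cached -3 without running.
  v11: runs — v9 5->3; result 3.
  v13: runs — v11 5->3; result 3.
  v15: runs — in1 [-4, 9, -1, -6, 6]->[-6, 0, 7]; result [7, 0, -6].
  v16: runs — in1 [-4, 9, -1, -6, 6]->[-6, 0, 7]; result 1.
  v17: runs — in1 [-4, 9, -1, -6, 6]->[-6, 0, 7]; result 1.
  v19: runs — v16 4->1; result -1.
  v20: runs — v17 4->1; result 1.
  v21: runs — v20 4->1; v19 -4->-1; result 0 (same value as before).
  v22: runs — v15 [6, -6, -1, 9, -4]->[7, 0, -6]; result 7.
  v23: runs — v22 6->7; result 0 (same value as before).
  v25: runs — v13 5->3; result 3.

Key observation: the cutoff stops propagation at v7 — its inputs' values are unchanged, so it reuses its cache.

Marked dirty: v1, v5, v6, v7, v8, v9, v10, v11, v13, v15, v16, v17, v19, v20, v21, v22, v23, v25.
Computations that run: v1, v5, v6, v8, v9, v11, v13, v15, v16, v17, v19, v20, v21, v22, v23, v25 — 16 in total.
Checked but reused from cache: v7, v10.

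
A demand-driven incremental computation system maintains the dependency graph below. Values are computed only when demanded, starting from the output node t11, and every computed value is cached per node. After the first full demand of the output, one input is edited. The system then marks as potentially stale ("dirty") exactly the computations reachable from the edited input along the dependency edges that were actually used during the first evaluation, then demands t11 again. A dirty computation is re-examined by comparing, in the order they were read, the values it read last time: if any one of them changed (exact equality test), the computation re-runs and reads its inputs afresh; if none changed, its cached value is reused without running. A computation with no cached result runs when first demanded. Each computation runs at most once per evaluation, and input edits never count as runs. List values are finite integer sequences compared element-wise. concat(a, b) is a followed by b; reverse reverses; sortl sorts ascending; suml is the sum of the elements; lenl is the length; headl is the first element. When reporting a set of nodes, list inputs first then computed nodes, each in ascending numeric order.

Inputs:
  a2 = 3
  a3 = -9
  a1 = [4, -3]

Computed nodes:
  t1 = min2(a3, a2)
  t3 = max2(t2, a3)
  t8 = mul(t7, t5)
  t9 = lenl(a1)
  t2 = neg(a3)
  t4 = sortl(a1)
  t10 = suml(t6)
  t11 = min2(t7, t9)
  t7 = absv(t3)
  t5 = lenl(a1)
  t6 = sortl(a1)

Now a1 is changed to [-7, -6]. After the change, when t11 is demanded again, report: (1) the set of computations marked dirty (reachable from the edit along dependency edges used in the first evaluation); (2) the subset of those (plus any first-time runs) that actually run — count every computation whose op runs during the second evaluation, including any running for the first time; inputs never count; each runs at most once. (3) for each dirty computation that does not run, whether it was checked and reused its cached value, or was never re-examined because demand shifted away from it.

Marked dirty: t9, t11.
Computations that run: t9 — 1 in total.
Checked but reused from cache: t11.
Key observation: the change is absorbed at t9 — it re-runs but produces the same value, and the output's value is unchanged.

First evaluation (everything demanded from the output):
  t2 = neg(-9) = 9
  t3 = max2(9, -9) = 9
  t7 = absv(9) = 9
  t9 = lenl([4, -3]) = 2
  t11 = min2(9, 2) = 2

Propagation after the edit:
  t9: runs — a1 [4, -3]->[-7, -6]; result 2 (same value as before).
  t11: checked — values it read are unchanged (t7 unchanged, t9 unchanged); reused cached 2 without running.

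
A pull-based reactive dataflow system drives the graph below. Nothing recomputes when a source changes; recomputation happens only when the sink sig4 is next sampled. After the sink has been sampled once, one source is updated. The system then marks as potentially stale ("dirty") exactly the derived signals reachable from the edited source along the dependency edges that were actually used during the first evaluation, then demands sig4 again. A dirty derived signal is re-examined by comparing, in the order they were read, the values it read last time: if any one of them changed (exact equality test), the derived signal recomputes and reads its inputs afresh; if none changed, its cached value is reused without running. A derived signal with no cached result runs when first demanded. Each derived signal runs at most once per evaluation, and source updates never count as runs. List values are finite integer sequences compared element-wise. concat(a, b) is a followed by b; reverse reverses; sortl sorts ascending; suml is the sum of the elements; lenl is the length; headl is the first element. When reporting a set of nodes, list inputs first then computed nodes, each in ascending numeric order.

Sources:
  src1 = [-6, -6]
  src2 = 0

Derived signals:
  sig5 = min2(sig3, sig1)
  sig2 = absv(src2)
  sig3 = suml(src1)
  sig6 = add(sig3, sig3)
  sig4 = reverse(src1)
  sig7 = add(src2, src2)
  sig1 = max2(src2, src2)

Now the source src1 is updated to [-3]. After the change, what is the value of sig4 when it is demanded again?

New value of sig4: [-3].

First evaluation (everything demanded from the output):
  sig4 = reverse([-6, -6]) = [-6, -6]

Propagation after the edit:
  sig4: runs — src1 [-6, -6]->[-3]; result [-3].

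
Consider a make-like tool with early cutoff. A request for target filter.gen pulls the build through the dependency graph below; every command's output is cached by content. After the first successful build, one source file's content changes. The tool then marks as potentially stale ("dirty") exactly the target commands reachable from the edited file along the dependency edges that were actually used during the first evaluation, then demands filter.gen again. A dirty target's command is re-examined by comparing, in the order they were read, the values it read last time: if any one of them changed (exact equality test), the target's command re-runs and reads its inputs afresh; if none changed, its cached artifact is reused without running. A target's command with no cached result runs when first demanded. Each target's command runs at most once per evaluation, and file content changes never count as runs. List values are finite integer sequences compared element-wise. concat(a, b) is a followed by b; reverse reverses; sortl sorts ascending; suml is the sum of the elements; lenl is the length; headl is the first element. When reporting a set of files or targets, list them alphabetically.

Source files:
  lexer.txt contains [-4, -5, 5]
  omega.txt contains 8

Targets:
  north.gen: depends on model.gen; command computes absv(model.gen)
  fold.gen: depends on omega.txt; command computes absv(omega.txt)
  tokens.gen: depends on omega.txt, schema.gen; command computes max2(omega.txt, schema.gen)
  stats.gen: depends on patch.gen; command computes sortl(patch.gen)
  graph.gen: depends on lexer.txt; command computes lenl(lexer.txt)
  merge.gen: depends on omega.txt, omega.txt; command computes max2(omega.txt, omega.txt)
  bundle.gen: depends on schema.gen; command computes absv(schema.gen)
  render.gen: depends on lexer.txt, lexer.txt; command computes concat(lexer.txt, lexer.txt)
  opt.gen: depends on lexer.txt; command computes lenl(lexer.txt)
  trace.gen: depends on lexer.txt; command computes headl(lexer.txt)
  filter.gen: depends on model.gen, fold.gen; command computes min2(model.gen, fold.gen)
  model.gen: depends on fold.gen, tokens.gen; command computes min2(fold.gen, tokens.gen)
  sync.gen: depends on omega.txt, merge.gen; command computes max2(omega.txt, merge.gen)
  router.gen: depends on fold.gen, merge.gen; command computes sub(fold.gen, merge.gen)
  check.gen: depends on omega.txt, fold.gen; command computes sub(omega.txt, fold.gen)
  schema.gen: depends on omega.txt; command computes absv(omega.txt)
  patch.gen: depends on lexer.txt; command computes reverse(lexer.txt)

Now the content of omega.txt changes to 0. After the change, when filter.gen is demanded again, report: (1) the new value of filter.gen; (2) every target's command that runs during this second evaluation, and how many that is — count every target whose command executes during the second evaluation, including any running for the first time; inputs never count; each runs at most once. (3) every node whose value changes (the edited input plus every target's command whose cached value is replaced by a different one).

First demand of the output computes:
  fold.gen = absv(8) = 8
  schema.gen = absv(8) = 8
  tokens.gen = max2(8, 8) = 8
  model.gen = min2(8, 8) = 8
  filter.gen = min2(8, 8) = 8

After the edit, cleaning proceeds:
  fold.gen: a read changed (omega.txt 8->0) — executes, giving 0.
  schema.gen: a read changed (omega.txt 8->0) — executes, giving 0.
  tokens.gen: a read changed (omega.txt 8->0; schema.gen 8->0) — executes, giving 0.
  model.gen: a read changed (fold.gen 8->0; tokens.gen 8->0) — executes, giving 0.
  filter.gen: a read changed (model.gen 8->0; fold.gen 8->0) — executes, giving 0.

Demanding filter.gen again yields 0.
5 target commands run: filter.gen, fold.gen, model.gen, schema.gen, tokens.gen.
The nodes whose values change: filter.gen, fold.gen, model.gen, omega.txt, schema.gen, tokens.gen.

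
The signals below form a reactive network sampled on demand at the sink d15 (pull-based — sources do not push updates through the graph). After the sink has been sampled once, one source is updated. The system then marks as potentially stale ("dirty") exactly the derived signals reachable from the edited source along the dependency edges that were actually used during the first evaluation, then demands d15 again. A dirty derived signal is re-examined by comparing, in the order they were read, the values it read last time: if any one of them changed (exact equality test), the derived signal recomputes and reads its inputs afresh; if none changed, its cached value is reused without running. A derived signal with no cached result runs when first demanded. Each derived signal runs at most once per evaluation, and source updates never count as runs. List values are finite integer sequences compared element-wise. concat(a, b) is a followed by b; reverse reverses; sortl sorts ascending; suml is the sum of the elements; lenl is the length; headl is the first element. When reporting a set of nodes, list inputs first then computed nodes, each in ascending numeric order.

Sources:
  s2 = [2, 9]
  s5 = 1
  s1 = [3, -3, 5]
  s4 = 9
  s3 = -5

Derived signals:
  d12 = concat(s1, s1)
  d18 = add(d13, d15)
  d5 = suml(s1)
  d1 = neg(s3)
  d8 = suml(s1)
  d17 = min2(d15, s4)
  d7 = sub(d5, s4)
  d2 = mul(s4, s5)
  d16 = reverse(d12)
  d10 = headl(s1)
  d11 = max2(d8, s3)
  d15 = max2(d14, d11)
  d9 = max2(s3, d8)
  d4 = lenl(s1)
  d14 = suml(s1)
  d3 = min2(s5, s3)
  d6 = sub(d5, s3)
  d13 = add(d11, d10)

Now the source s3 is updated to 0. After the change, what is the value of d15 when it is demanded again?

d15 now evaluates to 5.
The important point: d11 recomputes to an identical value, and the output ends up unchanged.

Initial pass — values computed on the first demand:
  d8 = suml([3, -3, 5]) = 5
  d11 = max2(5, -5) = 5
  d14 = suml([3, -3, 5]) = 5
  d15 = max2(5, 5) = 5

Second demand — change propagation:
  d11: re-runs because s3 -5->0; new result 5 (unchanged).
  d15: re-examined; everything it read last time is the same (d14 unchanged, d11 unchanged) — cache 5 kept, no run.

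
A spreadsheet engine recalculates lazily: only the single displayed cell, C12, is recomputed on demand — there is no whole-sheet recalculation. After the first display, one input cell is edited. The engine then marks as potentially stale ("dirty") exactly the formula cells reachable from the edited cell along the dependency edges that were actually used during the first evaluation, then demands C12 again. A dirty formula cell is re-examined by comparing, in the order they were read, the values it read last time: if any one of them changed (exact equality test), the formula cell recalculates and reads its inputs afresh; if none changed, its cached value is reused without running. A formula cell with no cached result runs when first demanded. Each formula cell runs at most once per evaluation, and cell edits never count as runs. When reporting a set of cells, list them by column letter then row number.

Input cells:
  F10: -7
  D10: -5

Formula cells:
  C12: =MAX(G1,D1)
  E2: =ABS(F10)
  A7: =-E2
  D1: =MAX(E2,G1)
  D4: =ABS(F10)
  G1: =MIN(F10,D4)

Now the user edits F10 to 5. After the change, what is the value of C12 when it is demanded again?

First evaluation (everything demanded from the output):
  D4 = ABS(-7) = 7
  E2 = ABS(-7) = 7
  G1 = MIN(-7, 7) = -7
  D1 = MAX(7, -7) = 7
  C12 = MAX(-7, 7) = 7

Propagation after the edit:
  D4: runs — F10 -7->5; result 5.
  E2: runs — F10 -7->5; result 5.
  G1: runs — F10 -7->5; D4 7->5; result 5.
  D1: runs — E2 7->5; G1 -7->5; result 5.
  C12: runs — G1 -7->5; D1 7->5; result 5.

New value of C12: 5.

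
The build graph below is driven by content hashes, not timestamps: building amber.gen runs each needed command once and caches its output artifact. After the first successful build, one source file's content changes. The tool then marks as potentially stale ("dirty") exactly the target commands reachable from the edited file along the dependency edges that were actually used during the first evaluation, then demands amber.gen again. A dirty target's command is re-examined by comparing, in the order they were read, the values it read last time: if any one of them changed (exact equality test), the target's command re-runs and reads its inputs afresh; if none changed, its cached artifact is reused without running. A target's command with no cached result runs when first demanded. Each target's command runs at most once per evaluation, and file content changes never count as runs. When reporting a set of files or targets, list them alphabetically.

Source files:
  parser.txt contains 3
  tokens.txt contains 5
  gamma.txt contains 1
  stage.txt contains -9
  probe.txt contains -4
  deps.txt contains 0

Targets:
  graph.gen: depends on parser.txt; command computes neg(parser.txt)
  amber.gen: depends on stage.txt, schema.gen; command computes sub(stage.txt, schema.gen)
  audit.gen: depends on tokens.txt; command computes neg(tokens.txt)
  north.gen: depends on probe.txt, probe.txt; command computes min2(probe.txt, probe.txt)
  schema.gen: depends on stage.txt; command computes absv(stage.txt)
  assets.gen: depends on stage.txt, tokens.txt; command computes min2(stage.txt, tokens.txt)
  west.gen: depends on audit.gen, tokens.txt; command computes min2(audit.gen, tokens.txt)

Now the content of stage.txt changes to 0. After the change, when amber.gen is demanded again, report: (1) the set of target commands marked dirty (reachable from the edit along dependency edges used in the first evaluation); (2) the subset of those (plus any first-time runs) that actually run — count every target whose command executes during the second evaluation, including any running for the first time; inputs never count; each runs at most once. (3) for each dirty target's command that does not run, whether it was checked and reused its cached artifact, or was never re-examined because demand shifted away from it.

Dirty set: amber.gen, schema.gen.
Run set: amber.gen, schema.gen (2 run).
All dirty target commands ended up running.

Initial pass — values computed on the first demand:
  schema.gen = absv(-9) = 9
  amber.gen = sub(-9, 9) = -18

Second demand — change propagation:
  schema.gen: re-runs because stage.txt -9->0; new result 0.
  amber.gen: re-runs because stage.txt -9->0; schema.gen 9->0; new result 0.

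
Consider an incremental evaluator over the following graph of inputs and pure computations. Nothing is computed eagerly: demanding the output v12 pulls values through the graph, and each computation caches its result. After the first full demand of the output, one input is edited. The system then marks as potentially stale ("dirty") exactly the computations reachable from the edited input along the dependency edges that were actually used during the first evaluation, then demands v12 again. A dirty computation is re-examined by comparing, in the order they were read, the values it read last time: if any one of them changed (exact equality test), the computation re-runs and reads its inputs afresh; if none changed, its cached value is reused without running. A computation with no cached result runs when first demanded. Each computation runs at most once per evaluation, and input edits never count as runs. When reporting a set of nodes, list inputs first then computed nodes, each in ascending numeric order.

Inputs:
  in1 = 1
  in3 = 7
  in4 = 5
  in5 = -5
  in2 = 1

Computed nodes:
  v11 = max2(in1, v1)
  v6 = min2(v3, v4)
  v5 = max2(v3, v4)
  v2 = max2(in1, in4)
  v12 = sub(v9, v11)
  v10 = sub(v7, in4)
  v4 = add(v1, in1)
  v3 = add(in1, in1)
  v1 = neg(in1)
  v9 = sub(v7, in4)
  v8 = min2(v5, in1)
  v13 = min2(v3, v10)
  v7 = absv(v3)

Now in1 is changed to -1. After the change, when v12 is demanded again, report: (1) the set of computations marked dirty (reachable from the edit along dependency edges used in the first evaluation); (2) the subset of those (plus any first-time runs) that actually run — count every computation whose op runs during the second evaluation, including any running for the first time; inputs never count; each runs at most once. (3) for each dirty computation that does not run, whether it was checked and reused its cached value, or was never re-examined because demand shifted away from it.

Initial pass — values computed on the first demand:
  v1 = neg(1) = -1
  v3 = add(1, 1) = 2
  v7 = absv(2) = 2
  v9 = sub(2, 5) = -3
  v11 = max2(1, -1) = 1
  v12 = sub(-3, 1) = -4

Second demand — change propagation:
  v1: re-runs because in1 1->-1; new result 1.
  v3: re-runs because in1 1->-1; in1 1->-1; new result -2.
  v7: re-runs because v3 2->-2; new result 2 (unchanged).
  v9: re-examined; everything it read last time is the same (v7 unchanged, in4 unchanged) — cache -3 kept, no run.
  v11: re-runs because in1 1->-1; v1 -1->1; new result 1 (unchanged).
  v12: re-examined; everything it read last time is the same (v9 unchanged, v11 unchanged) — cache -4 kept, no run.

The important point: at v9 every value read last time is unchanged, so the dirty flag clears without a run.

Dirty set: v1, v3, v7, v9, v11, v12.
Run set: v1, v3, v7, v11 (4 run).
Re-examined without running (cache reused): v9, v12.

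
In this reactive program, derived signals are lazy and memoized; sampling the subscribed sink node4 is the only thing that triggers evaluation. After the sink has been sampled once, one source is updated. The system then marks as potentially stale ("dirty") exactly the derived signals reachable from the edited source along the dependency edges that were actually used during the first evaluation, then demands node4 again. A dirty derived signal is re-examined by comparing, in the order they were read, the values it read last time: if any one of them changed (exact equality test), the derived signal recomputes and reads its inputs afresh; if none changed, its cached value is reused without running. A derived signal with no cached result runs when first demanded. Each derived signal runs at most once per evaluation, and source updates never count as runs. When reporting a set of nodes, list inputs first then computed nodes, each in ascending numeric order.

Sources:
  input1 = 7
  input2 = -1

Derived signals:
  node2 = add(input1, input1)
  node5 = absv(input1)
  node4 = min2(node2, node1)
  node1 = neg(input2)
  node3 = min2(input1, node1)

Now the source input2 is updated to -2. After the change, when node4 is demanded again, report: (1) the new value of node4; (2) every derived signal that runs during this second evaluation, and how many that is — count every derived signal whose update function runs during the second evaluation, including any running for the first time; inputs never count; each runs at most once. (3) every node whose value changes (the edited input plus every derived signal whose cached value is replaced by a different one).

First demand of the output computes:
  node1 = neg(-1) = 1
  node2 = add(7, 7) = 14
  node4 = min2(14, 1) = 1

After the edit, cleaning proceeds:
  node1: a read changed (input2 -1->-2) — executes, giving 2.
  node4: a read changed (node1 1->2) — executes, giving 2.

Demanding node4 again yields 2.
2 derived signals run: node1, node4.
The nodes whose values change: input2, node1, node4.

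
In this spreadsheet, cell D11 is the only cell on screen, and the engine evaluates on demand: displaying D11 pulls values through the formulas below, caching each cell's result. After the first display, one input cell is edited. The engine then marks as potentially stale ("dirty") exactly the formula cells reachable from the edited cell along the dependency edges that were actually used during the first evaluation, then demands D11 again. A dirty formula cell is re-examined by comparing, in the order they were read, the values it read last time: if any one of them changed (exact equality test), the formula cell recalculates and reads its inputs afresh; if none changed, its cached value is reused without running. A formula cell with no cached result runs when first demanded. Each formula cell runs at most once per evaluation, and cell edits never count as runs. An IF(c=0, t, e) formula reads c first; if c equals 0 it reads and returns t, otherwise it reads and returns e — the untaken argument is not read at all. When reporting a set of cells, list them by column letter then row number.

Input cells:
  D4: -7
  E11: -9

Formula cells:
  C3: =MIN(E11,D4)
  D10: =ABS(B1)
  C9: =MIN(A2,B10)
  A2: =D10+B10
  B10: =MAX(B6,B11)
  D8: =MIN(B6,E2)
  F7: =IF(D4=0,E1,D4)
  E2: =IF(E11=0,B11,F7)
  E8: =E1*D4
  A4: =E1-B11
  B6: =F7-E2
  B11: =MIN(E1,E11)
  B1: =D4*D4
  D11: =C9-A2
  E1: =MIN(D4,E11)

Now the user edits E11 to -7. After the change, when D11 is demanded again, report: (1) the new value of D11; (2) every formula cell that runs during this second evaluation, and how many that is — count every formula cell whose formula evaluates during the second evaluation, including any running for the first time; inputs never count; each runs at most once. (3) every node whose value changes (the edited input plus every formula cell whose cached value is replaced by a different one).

D11 now evaluates to -49.
Run set: B10, B11, E1, E2 (4 run).
Changed values: B11, E1, E11.
The important point: at B6 every value read last time is unchanged, so the dirty flag clears without a run.

Initial pass — values computed on the first demand:
  B1 = -7 * -7 = 49
  D10 = ABS(49) = 49
  E1 = MIN(-7, -9) = -9
  B11 = MIN(-9, -9) = -9
  F7 = IF(D4=0: D4=-7 -> else branch D4) = -7
  E2 = IF(E11=0: E11=-9 -> else branch F7) = -7
  B6 = -7 - -7 = 0
  B10 = MAX(0, -9) = 0
  A2 = 49 + 0 = 49
  C9 = MIN(49, 0) = 0
  D11 = 0 - 49 = -49

Second demand — change propagation:
  E1: re-runs because E11 -9->-7; new result -7.
  B11: re-runs because E1 -9->-7; E11 -9->-7; new result -7.
  E2: re-runs because E11 -9->-7; new result -7 (unchanged).
  B6: re-examined; everything it read last time is the same (F7 unchanged, E2 unchanged) — cache 0 kept, no run.
  B10: re-runs because B11 -9->-7; new result 0 (unchanged).
  A2: re-examined; everything it read last time is the same (D10 unchanged, B10 unchanged) — cache 49 kept, no run.
  C9: re-examined; everything it read last time is the same (A2 unchanged, B10 unchanged) — cache 0 kept, no run.
  D11: re-examined; everything it read last time is the same (C9 unchanged, A2 unchanged) — cache -49 kept, no run.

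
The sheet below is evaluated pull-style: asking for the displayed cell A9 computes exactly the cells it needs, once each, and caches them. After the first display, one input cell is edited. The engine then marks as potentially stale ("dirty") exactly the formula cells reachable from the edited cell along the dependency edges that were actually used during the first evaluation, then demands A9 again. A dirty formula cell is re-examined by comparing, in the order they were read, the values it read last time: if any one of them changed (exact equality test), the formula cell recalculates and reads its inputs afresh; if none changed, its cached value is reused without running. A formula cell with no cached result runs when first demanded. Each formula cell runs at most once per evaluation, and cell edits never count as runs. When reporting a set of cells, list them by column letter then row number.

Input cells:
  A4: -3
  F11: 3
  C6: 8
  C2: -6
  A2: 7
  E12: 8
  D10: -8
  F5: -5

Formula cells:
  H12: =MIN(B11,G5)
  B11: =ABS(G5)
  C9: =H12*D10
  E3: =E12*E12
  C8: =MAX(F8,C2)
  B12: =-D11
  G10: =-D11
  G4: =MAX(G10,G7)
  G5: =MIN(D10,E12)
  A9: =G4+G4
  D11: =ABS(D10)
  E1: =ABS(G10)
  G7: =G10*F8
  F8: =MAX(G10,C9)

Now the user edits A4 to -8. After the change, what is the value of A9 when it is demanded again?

Demanding A9 again yields -16.
Note the shortcut — nothing in the graph depends on A4 at all, so no recomputation happens.

First demand of the output computes:
  D11 = ABS(-8) = 8
  G5 = MIN(-8, 8) = -8
  B11 = ABS(-8) = 8
  G10 = -(8) = -8
  H12 = MIN(8, -8) = -8
  C9 = -8 * -8 = 64
  F8 = MAX(-8, 64) = 64
  G7 = -8 * 64 = -512
  G4 = MAX(-8, -512) = -8
  A9 = -8 + -8 = -16

After the edit, cleaning proceeds:
  no node depends on A4 at all; the second demand re-runs nothing.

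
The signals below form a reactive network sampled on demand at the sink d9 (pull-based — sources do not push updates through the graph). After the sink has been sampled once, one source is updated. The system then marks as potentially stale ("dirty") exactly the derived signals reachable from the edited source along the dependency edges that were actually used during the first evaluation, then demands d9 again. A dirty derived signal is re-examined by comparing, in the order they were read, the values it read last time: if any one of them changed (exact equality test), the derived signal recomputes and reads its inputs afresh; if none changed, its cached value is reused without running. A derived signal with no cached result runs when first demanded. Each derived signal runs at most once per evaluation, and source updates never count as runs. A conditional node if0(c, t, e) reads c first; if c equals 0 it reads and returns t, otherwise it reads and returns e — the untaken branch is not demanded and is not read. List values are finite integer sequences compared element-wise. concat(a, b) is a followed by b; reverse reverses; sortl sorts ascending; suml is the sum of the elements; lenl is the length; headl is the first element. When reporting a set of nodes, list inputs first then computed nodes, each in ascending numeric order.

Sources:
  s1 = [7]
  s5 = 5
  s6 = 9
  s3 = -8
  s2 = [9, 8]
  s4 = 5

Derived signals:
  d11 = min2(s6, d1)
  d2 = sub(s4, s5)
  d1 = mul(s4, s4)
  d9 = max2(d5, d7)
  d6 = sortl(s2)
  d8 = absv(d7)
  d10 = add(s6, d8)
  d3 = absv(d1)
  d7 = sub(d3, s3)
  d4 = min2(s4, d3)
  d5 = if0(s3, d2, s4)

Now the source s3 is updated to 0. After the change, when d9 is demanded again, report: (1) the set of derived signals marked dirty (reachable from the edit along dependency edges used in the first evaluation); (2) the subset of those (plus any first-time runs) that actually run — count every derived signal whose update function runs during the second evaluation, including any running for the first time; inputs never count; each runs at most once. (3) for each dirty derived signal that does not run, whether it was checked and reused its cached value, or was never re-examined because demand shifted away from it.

Initial pass — values computed on the first demand:
  d1 = mul(5, 5) = 25
  d3 = absv(25) = 25
  d5 = if0(s3=-8 -> else branch s4) = 5
  d7 = sub(25, -8) = 33
  d9 = max2(5, 33) = 33

Second demand — change propagation:
  d2: newly demanded (no cache) — executes and yields 0.
  d5: re-runs because s3 -8->0; new result 0.
  d7: re-runs because s3 -8->0; new result 25.
  d9: re-runs because d5 5->0; d7 33->25; new result 25.

The important point: the flipped condition pulls in fresh nodes; d2 runs for the first time.

Dirty set: d5, d7, d9.
Run set: d2, d5, d7, d9 (4 run).
All dirty derived signals ended up running.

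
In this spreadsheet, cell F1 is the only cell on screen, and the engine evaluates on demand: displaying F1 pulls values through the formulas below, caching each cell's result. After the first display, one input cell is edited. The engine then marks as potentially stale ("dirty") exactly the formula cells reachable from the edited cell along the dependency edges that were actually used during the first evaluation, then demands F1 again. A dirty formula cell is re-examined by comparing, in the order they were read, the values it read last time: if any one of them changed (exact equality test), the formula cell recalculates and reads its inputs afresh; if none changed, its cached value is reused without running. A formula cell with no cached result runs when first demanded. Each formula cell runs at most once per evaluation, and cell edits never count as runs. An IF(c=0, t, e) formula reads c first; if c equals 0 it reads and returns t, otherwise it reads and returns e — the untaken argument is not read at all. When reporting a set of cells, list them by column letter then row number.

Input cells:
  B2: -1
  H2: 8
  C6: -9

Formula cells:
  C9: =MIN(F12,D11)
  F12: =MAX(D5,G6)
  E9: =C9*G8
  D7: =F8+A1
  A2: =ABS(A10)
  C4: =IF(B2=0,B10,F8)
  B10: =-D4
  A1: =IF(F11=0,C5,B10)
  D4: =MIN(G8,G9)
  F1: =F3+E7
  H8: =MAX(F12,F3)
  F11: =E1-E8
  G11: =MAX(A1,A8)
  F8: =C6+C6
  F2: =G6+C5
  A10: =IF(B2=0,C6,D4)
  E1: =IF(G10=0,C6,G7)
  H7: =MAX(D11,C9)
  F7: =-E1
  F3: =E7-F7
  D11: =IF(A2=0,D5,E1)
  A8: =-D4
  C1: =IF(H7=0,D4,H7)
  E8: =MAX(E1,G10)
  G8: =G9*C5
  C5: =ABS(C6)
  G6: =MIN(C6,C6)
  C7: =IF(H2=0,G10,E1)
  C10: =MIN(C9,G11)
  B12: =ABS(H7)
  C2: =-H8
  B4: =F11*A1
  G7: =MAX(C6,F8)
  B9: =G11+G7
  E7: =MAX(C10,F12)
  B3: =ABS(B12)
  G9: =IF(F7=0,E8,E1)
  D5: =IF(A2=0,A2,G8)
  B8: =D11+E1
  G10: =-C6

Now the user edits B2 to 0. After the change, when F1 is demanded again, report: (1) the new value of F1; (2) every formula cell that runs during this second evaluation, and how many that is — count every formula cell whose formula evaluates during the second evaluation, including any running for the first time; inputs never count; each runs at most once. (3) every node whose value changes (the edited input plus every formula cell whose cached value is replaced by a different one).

F1 now evaluates to -27.
Run set: A2, A10, D5, D11 (4 run).
Changed values: A2, A10, B2.
The important point: at F12 every value read last time is unchanged, so the dirty flag clears without a run.

Initial pass — values computed on the first demand:
  C5 = ABS(-9) = 9
  F8 = -9 + -9 = -18
  G6 = MIN(-9, -9) = -9
  G7 = MAX(-9, -18) = -9
  G10 = -(-9) = 9
  E1 = IF(G10=0: G10=9 -> else branch G7) = -9
  E8 = MAX(-9, 9) = 9
  F7 = -(-9) = 9
  F11 = -9 - 9 = -18
  G9 = IF(F7=0: F7=9 -> else branch E1) = -9
  G8 = -9 * 9 = -81
  D4 = MIN(-81, -9) = -81
  A8 = -(-81) = 81
  A10 = IF(B2=0: B2=-1 -> else branch D4) = -81
  A2 = ABS(-81) = 81
  B10 = -(-81) = 81
  A1 = IF(F11=0: F11=-18 -> else branch B10) = 81
  D5 = IF(A2=0: A2=81 -> else branch G8) = -81
  D11 = IF(A2=0: A2=81 -> else branch E1) = -9
  F12 = MAX(-81, -9) = -9
  C9 = MIN(-9, -9) = -9
  G11 = MAX(81, 81) = 81
  C10 = MIN(-9, 81) = -9
  E7 = MAX(-9, -9) = -9
  F3 = -9 - 9 = -18
  F1 = -18 + -9 = -27

Second demand — change propagation:
  A10: re-runs because B2 -1->0; new result -9.
  A2: re-runs because A10 -81->-9; new result 9.
  D5: re-runs because A2 81->9; new result -81 (unchanged).
  D11: re-runs because A2 81->9; new result -9 (unchanged).
  F12: re-examined; everything it read last time is the same (D5 unchanged, G6 unchanged) — cache -9 kept, no run.
  C9: re-examined; everything it read last time is the same (F12 unchanged, D11 unchanged) — cache -9 kept, no run.
  C10: re-examined; everything it read last time is the same (C9 unchanged, G11 unchanged) — cache -9 kept, no run.
  E7: re-examined; everything it read last time is the same (C10 unchanged, F12 unchanged) — cache -9 kept, no run.
  F3: re-examined; everything it read last time is the same (E7 unchanged, F7 unchanged) — cache -18 kept, no run.
  F1: re-examined; everything it read last time is the same (F3 unchanged, E7 unchanged) — cache -27 kept, no run.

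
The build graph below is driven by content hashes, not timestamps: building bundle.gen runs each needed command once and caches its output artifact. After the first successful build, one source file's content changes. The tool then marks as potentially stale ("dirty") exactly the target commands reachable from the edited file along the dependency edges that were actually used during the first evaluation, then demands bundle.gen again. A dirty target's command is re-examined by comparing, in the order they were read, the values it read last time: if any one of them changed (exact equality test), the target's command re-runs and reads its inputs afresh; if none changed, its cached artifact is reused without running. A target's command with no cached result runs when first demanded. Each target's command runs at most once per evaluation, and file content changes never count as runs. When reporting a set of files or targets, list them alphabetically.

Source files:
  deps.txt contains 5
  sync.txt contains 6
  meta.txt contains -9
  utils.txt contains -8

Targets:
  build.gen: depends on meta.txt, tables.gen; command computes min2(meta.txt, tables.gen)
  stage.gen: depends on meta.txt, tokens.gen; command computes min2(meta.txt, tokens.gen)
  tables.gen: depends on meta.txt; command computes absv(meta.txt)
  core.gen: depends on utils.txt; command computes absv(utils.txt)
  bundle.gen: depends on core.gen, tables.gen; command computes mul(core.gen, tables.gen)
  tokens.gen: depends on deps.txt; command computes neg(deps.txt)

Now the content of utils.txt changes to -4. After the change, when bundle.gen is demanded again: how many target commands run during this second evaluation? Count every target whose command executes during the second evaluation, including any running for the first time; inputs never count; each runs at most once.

Initial pass — values computed on the first demand:
  core.gen = absv(-8) = 8
  tables.gen = absv(-9) = 9
  bundle.gen = mul(8, 9) = 72

Second demand — change propagation:
  core.gen: re-runs because utils.txt -8->-4; new result 4.
  bundle.gen: re-runs because core.gen 8->4; new result 36.

Run set: bundle.gen, core.gen (2 run).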